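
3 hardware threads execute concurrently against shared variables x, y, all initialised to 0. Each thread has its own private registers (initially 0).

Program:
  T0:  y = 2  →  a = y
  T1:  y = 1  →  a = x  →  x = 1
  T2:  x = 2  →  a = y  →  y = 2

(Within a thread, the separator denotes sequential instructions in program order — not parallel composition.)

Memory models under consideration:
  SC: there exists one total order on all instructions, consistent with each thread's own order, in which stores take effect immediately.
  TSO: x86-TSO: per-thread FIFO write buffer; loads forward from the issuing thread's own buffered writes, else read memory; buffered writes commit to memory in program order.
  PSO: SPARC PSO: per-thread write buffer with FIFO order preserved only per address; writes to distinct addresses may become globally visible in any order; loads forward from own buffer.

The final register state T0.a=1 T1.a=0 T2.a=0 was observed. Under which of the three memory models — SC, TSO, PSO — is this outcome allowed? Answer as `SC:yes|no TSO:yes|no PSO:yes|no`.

SC:no TSO:yes PSO:yes

outcome vector order: (T0.a,T1.a,T2.a)
SC: 9 outcomes — {101 120 121 122 201 202 220 221 222}
TSO: 12 outcomes — {100 101 102 120 121 122 200 201 202 220 221 222}
PSO: 12 outcomes — {100 101 102 120 121 122 200 201 202 220 221 222}
target 100 ∈ {TSO,PSO}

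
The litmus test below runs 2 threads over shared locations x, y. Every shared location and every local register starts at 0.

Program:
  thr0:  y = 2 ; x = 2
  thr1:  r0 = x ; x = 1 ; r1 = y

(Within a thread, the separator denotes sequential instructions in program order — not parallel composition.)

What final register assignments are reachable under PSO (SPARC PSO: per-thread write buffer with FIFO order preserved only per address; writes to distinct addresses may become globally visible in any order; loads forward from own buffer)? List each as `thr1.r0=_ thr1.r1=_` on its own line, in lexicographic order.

outcome vector order: (thr1.r0,thr1.r1)
|PSO outcomes| = 4

thr1.r0=0 thr1.r1=0
thr1.r0=0 thr1.r1=2
thr1.r0=2 thr1.r1=0
thr1.r0=2 thr1.r1=2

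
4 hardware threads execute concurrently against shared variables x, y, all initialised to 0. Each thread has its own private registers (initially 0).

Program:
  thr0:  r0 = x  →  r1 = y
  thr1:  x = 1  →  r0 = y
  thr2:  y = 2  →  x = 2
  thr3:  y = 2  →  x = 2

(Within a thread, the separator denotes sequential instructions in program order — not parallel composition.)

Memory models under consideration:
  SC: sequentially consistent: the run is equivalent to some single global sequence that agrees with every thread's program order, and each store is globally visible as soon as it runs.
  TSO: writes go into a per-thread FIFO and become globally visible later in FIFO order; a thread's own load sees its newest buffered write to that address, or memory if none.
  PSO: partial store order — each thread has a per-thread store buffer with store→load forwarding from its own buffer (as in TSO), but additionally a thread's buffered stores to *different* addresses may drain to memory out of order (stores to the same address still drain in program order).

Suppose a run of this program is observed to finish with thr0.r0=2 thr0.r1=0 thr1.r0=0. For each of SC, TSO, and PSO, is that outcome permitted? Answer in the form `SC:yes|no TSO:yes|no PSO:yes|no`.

SC:no TSO:no PSO:yes

outcome vector order: (thr0.r0,thr0.r1,thr1.r0)
[SC] allowed = {000 002 020 022 100 102 120 122 220 222}
[TSO] allowed = {000 002 020 022 100 102 120 122 220 222}
[PSO] allowed = {000 002 020 022 100 102 120 122 200 202 220 222}
target 200 ∈ {PSO}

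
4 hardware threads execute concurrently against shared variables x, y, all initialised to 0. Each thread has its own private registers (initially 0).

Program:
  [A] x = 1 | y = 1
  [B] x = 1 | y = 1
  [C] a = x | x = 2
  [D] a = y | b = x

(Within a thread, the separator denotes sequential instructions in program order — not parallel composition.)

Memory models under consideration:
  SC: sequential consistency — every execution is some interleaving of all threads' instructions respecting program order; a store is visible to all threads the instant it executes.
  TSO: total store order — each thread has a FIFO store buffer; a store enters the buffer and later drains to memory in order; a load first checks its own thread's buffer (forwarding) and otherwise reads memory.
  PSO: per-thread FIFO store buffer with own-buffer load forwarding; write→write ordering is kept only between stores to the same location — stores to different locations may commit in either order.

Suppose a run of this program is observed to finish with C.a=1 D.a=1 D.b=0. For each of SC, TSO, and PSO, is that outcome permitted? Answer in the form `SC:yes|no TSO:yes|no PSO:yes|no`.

outcome vector order: (C.a,D.a,D.b)
[SC] allowed = {000 001 002 011 012 100 101 102 111 112}
[TSO] allowed = {000 001 002 011 012 100 101 102 111 112}
[PSO] allowed = {000 001 002 010 011 012 100 101 102 110 111 112}
target 110 ∈ {PSO}

SC:no TSO:no PSO:yes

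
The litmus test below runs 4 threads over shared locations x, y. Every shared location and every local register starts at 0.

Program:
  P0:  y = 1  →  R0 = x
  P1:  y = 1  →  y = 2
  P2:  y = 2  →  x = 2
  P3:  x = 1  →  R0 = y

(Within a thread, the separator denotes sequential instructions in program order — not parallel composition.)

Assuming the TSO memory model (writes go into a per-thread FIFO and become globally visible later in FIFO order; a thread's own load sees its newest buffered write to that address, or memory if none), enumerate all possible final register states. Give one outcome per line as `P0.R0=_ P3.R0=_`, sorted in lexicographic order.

P0.R0=0 P3.R0=0
P0.R0=0 P3.R0=1
P0.R0=0 P3.R0=2
P0.R0=1 P3.R0=0
P0.R0=1 P3.R0=1
P0.R0=1 P3.R0=2
P0.R0=2 P3.R0=0
P0.R0=2 P3.R0=1
P0.R0=2 P3.R0=2

outcome vector order: (P0.R0,P3.R0)
|TSO outcomes| = 9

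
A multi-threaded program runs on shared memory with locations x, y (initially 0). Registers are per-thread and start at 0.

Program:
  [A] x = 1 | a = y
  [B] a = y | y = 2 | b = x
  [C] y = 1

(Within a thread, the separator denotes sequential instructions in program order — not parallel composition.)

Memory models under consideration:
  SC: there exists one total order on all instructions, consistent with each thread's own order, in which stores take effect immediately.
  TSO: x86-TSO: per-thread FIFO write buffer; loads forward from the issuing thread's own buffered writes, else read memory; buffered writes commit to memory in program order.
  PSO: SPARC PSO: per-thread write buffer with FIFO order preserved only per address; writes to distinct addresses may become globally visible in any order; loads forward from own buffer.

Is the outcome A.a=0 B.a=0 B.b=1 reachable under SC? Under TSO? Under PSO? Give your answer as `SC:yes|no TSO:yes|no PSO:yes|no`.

SC:yes TSO:yes PSO:yes

outcome vector order: (A.a,B.a,B.b)
SC (9): 0/0/1 0/1/1 1/0/0 1/0/1 1/1/1 2/0/0 2/0/1 2/1/0 2/1/1
TSO (12): 0/0/0 0/0/1 0/1/0 0/1/1 1/0/0 1/0/1 1/1/0 1/1/1 2/0/0 2/0/1 2/1/0 2/1/1
PSO (12): 0/0/0 0/0/1 0/1/0 0/1/1 1/0/0 1/0/1 1/1/0 1/1/1 2/0/0 2/0/1 2/1/0 2/1/1
target 0/0/1 ∈ {SC,TSO,PSO}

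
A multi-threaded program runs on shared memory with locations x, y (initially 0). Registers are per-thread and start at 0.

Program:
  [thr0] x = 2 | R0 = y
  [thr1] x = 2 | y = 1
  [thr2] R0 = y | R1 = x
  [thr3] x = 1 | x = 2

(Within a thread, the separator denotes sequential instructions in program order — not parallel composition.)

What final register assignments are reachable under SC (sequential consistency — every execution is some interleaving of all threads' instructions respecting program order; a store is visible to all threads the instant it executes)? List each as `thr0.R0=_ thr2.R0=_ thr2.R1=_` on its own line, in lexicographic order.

outcome vector order: (thr0.R0,thr2.R0,thr2.R1)
|SC outcomes| = 10

thr0.R0=0 thr2.R0=0 thr2.R1=0
thr0.R0=0 thr2.R0=0 thr2.R1=1
thr0.R0=0 thr2.R0=0 thr2.R1=2
thr0.R0=0 thr2.R0=1 thr2.R1=1
thr0.R0=0 thr2.R0=1 thr2.R1=2
thr0.R0=1 thr2.R0=0 thr2.R1=0
thr0.R0=1 thr2.R0=0 thr2.R1=1
thr0.R0=1 thr2.R0=0 thr2.R1=2
thr0.R0=1 thr2.R0=1 thr2.R1=1
thr0.R0=1 thr2.R0=1 thr2.R1=2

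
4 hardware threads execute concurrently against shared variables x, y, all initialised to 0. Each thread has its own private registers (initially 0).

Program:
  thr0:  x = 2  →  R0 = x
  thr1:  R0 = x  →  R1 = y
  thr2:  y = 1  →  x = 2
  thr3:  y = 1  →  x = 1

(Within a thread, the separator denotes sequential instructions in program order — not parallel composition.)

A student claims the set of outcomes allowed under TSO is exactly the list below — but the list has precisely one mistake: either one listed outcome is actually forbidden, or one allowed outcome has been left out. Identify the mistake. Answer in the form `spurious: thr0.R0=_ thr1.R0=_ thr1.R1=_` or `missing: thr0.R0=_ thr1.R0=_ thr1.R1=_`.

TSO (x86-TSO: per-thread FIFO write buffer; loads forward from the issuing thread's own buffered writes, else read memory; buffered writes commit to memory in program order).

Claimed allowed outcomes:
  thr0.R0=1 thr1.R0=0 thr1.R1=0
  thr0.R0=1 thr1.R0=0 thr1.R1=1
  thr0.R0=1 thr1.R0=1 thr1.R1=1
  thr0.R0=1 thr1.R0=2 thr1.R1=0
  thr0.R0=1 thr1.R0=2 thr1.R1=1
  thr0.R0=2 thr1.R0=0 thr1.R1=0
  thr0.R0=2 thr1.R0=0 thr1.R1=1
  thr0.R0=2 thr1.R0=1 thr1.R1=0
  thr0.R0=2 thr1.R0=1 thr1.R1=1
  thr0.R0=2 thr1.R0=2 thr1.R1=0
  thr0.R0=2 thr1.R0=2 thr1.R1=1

outcome vector order: (thr0.R0,thr1.R0,thr1.R1)
TSO: 10 outcomes — {100; 101; 111; 120; 121; 200; 201; 211; 220; 221}
claimed∖TSO = {210}

spurious: thr0.R0=2 thr1.R0=1 thr1.R1=0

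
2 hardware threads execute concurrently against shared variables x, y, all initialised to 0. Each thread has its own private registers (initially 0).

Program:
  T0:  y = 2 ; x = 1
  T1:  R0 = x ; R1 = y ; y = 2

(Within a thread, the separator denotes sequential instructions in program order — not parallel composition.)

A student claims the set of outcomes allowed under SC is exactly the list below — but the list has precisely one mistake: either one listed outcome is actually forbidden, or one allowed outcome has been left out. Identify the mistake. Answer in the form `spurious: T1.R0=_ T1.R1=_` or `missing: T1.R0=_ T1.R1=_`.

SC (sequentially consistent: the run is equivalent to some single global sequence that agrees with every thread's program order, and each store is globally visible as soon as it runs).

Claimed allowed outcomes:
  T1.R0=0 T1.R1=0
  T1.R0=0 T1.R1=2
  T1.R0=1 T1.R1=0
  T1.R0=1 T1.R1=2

outcome vector order: (T1.R0,T1.R1)
under SC → 00; 02; 12
claimed∖SC = {10}

spurious: T1.R0=1 T1.R1=0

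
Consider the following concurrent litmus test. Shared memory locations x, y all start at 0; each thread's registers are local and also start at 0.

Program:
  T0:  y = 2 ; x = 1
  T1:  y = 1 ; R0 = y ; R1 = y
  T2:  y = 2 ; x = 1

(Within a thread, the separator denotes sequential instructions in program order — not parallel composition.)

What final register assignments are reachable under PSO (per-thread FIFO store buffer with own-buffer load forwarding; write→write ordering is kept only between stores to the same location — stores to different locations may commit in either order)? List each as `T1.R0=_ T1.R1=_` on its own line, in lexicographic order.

outcome vector order: (T1.R0,T1.R1)
|PSO outcomes| = 3

T1.R0=1 T1.R1=1
T1.R0=1 T1.R1=2
T1.R0=2 T1.R1=2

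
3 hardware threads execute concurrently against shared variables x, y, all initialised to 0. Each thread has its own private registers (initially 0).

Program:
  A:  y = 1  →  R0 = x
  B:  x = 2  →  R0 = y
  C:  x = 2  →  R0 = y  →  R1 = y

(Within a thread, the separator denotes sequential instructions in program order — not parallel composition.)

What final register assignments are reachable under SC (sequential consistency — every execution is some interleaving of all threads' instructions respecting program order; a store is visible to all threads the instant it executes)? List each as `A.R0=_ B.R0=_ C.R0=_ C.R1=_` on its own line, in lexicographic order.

A.R0=0 B.R0=1 C.R0=1 C.R1=1
A.R0=2 B.R0=0 C.R0=0 C.R1=0
A.R0=2 B.R0=0 C.R0=0 C.R1=1
A.R0=2 B.R0=0 C.R0=1 C.R1=1
A.R0=2 B.R0=1 C.R0=0 C.R1=0
A.R0=2 B.R0=1 C.R0=0 C.R1=1
A.R0=2 B.R0=1 C.R0=1 C.R1=1

outcome vector order: (A.R0,B.R0,C.R0,C.R1)
|SC outcomes| = 7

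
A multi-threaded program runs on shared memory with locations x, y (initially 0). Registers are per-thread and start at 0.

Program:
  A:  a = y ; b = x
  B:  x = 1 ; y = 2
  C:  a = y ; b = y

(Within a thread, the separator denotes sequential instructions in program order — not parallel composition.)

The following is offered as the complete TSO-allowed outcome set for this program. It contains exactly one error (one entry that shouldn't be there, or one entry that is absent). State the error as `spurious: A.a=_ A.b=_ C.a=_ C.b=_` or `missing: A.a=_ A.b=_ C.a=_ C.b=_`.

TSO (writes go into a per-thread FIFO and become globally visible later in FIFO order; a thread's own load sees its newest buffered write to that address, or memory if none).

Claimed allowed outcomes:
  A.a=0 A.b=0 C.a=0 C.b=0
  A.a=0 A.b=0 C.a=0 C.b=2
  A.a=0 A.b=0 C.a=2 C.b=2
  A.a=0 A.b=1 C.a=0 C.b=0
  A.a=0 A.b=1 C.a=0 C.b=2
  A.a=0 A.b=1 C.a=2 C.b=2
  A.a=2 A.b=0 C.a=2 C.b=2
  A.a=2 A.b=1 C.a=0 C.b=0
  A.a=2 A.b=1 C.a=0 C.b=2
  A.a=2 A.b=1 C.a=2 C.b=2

outcome vector order: (A.a,A.b,C.a,C.b)
under TSO → 0/0/0/0; 0/0/0/2; 0/0/2/2; 0/1/0/0; 0/1/0/2; 0/1/2/2; 2/1/0/0; 2/1/0/2; 2/1/2/2
claimed∖TSO = {2/0/2/2}

spurious: A.a=2 A.b=0 C.a=2 C.b=2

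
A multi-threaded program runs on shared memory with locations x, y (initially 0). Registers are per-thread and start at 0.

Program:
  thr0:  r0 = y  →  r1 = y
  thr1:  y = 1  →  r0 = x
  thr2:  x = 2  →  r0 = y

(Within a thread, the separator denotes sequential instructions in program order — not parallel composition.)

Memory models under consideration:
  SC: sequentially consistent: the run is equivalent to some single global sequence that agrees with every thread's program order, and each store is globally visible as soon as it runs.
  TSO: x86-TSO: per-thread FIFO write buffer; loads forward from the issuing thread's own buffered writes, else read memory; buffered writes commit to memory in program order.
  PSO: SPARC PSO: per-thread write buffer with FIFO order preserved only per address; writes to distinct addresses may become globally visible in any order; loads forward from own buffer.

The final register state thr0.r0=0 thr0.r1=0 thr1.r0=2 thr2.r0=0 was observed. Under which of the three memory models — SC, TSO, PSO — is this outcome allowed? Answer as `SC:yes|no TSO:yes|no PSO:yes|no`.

outcome vector order: (thr0.r0,thr0.r1,thr1.r0,thr2.r0)
SC (9): 0001 0020 0021 0101 0120 0121 1101 1120 1121
TSO (12): 0000 0001 0020 0021 0100 0101 0120 0121 1100 1101 1120 1121
PSO (12): 0000 0001 0020 0021 0100 0101 0120 0121 1100 1101 1120 1121
target 0020 ∈ {SC,TSO,PSO}

SC:yes TSO:yes PSO:yes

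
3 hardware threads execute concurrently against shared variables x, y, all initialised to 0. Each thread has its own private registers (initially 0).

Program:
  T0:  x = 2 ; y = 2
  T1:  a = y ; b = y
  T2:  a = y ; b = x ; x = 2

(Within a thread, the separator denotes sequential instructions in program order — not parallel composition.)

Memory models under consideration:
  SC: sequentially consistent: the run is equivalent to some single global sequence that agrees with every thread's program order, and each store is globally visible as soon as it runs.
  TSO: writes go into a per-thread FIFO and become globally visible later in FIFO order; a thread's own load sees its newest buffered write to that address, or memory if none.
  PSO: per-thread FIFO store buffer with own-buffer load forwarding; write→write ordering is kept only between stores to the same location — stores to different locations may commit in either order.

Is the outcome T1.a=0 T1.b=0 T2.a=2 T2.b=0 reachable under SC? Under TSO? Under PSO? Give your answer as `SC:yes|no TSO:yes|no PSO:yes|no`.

outcome vector order: (T1.a,T1.b,T2.a,T2.b)
SC (9): <0 0 0 0>; <0 0 0 2>; <0 0 2 2>; <0 2 0 0>; <0 2 0 2>; <0 2 2 2>; <2 2 0 0>; <2 2 0 2>; <2 2 2 2>
TSO (9): <0 0 0 0>; <0 0 0 2>; <0 0 2 2>; <0 2 0 0>; <0 2 0 2>; <0 2 2 2>; <2 2 0 0>; <2 2 0 2>; <2 2 2 2>
PSO (12): <0 0 0 0>; <0 0 0 2>; <0 0 2 0>; <0 0 2 2>; <0 2 0 0>; <0 2 0 2>; <0 2 2 0>; <0 2 2 2>; <2 2 0 0>; <2 2 0 2>; <2 2 2 0>; <2 2 2 2>
target <0 0 2 0> ∈ {PSO}

SC:no TSO:no PSO:yes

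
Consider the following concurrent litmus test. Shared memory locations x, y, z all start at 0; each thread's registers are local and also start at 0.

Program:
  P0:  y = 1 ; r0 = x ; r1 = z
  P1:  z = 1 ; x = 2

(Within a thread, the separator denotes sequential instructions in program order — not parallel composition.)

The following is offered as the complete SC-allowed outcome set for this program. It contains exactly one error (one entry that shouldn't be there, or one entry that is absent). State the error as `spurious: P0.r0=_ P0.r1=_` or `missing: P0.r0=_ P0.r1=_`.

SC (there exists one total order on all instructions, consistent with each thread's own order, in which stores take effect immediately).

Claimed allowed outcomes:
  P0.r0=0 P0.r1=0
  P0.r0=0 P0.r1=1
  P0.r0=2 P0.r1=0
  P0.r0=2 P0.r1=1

spurious: P0.r0=2 P0.r1=0

outcome vector order: (P0.r0,P0.r1)
under SC → 0/0, 0/1, 2/1
claimed∖SC = {2/0}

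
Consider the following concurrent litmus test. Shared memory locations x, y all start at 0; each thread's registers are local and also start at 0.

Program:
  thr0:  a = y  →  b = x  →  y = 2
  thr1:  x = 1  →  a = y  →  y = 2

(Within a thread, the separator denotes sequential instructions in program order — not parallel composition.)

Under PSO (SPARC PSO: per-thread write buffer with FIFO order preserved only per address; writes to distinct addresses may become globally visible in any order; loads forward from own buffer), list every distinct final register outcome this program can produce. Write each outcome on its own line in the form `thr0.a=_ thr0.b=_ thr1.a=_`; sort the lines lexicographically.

outcome vector order: (thr0.a,thr0.b,thr1.a)
|PSO outcomes| = 6

thr0.a=0 thr0.b=0 thr1.a=0
thr0.a=0 thr0.b=0 thr1.a=2
thr0.a=0 thr0.b=1 thr1.a=0
thr0.a=0 thr0.b=1 thr1.a=2
thr0.a=2 thr0.b=0 thr1.a=0
thr0.a=2 thr0.b=1 thr1.a=0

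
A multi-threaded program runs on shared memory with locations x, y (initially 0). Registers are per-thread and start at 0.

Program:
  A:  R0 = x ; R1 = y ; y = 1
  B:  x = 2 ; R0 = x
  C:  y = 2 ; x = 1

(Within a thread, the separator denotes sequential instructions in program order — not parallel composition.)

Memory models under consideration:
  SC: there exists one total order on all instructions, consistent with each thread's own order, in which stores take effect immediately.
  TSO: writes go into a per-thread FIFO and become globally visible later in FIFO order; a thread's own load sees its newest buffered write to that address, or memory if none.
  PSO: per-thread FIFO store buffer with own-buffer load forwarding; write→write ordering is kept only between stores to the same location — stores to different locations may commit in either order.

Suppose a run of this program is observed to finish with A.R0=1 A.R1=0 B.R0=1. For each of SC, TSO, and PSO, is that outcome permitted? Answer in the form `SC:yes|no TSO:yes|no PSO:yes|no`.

SC:no TSO:no PSO:yes

outcome vector order: (A.R0,A.R1,B.R0)
[SC] allowed = {<0 0 1>; <0 0 2>; <0 2 1>; <0 2 2>; <1 2 1>; <1 2 2>; <2 0 1>; <2 0 2>; <2 2 1>; <2 2 2>}
[TSO] allowed = {<0 0 1>; <0 0 2>; <0 2 1>; <0 2 2>; <1 2 1>; <1 2 2>; <2 0 1>; <2 0 2>; <2 2 1>; <2 2 2>}
[PSO] allowed = {<0 0 1>; <0 0 2>; <0 2 1>; <0 2 2>; <1 0 1>; <1 0 2>; <1 2 1>; <1 2 2>; <2 0 1>; <2 0 2>; <2 2 1>; <2 2 2>}
target <1 0 1> ∈ {PSO}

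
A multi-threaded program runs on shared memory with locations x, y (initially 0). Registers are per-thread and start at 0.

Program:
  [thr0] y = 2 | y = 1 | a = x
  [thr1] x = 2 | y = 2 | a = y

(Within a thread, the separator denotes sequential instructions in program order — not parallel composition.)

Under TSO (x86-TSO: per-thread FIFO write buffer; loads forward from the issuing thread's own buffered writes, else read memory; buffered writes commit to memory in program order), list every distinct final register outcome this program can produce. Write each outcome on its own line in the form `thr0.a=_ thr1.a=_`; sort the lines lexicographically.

outcome vector order: (thr0.a,thr1.a)
|TSO outcomes| = 4

thr0.a=0 thr1.a=1
thr0.a=0 thr1.a=2
thr0.a=2 thr1.a=1
thr0.a=2 thr1.a=2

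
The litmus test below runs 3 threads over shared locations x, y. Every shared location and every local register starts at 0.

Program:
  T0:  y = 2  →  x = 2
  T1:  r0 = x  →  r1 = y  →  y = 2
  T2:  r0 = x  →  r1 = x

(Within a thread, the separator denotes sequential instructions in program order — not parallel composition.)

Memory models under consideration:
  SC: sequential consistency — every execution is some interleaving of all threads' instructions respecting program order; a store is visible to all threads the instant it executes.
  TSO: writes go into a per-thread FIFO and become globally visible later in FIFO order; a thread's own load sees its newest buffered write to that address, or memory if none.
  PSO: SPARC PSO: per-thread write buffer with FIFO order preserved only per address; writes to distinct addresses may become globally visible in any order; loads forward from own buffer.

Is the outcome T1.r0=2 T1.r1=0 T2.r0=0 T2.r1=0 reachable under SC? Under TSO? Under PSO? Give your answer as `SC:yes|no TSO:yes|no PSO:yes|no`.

outcome vector order: (T1.r0,T1.r1,T2.r0,T2.r1)
SC (9): <0 0 0 0>; <0 0 0 2>; <0 0 2 2>; <0 2 0 0>; <0 2 0 2>; <0 2 2 2>; <2 2 0 0>; <2 2 0 2>; <2 2 2 2>
TSO (9): <0 0 0 0>; <0 0 0 2>; <0 0 2 2>; <0 2 0 0>; <0 2 0 2>; <0 2 2 2>; <2 2 0 0>; <2 2 0 2>; <2 2 2 2>
PSO (12): <0 0 0 0>; <0 0 0 2>; <0 0 2 2>; <0 2 0 0>; <0 2 0 2>; <0 2 2 2>; <2 0 0 0>; <2 0 0 2>; <2 0 2 2>; <2 2 0 0>; <2 2 0 2>; <2 2 2 2>
target <2 0 0 0> ∈ {PSO}

SC:no TSO:no PSO:yes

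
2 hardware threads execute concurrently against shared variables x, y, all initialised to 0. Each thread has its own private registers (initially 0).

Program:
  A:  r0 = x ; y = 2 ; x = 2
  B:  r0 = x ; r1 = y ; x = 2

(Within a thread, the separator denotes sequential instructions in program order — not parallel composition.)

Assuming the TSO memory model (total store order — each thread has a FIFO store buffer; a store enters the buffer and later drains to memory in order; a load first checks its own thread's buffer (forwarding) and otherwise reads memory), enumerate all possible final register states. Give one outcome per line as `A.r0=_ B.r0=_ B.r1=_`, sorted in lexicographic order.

A.r0=0 B.r0=0 B.r1=0
A.r0=0 B.r0=0 B.r1=2
A.r0=0 B.r0=2 B.r1=2
A.r0=2 B.r0=0 B.r1=0

outcome vector order: (A.r0,B.r0,B.r1)
|TSO outcomes| = 4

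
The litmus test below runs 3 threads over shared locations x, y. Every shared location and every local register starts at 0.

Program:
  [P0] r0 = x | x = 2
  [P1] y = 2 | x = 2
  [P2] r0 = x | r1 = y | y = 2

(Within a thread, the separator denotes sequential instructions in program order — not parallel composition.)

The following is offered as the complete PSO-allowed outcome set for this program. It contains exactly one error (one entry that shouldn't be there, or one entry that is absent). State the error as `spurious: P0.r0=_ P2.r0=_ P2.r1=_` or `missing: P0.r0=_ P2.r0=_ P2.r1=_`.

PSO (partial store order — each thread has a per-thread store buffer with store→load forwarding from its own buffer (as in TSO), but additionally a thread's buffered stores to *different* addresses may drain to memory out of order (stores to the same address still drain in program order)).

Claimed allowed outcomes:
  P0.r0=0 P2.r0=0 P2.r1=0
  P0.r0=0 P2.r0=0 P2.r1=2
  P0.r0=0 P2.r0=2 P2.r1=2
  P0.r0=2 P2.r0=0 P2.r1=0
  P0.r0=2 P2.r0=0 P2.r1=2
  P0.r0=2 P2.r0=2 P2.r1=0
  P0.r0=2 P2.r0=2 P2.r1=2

missing: P0.r0=0 P2.r0=2 P2.r1=0

outcome vector order: (P0.r0,P2.r0,P2.r1)
PSO: 8 outcomes — {(0,0,0); (0,0,2); (0,2,0); (0,2,2); (2,0,0); (2,0,2); (2,2,0); (2,2,2)}
PSO∖claimed = {(0,2,0)}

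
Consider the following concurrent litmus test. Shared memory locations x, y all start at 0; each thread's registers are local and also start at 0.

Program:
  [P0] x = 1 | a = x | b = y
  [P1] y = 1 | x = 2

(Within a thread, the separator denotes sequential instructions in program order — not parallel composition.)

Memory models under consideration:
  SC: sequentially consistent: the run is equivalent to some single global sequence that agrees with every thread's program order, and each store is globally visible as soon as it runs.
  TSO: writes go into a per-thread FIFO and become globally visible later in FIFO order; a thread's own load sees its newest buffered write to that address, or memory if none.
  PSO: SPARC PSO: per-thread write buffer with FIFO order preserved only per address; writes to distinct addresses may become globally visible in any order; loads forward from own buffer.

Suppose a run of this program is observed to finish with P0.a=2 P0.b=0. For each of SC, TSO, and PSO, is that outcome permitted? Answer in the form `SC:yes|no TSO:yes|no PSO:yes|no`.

SC:no TSO:no PSO:yes

outcome vector order: (P0.a,P0.b)
SC: 3 outcomes — {10, 11, 21}
TSO: 3 outcomes — {10, 11, 21}
PSO: 4 outcomes — {10, 11, 20, 21}
target 20 ∈ {PSO}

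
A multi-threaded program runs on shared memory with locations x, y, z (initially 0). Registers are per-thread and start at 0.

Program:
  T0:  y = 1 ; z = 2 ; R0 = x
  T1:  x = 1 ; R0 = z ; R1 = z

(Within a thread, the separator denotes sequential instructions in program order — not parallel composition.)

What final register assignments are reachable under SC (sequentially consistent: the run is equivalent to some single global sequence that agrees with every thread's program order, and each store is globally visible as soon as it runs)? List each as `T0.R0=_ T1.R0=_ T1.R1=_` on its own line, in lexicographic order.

T0.R0=0 T1.R0=2 T1.R1=2
T0.R0=1 T1.R0=0 T1.R1=0
T0.R0=1 T1.R0=0 T1.R1=2
T0.R0=1 T1.R0=2 T1.R1=2

outcome vector order: (T0.R0,T1.R0,T1.R1)
|SC outcomes| = 4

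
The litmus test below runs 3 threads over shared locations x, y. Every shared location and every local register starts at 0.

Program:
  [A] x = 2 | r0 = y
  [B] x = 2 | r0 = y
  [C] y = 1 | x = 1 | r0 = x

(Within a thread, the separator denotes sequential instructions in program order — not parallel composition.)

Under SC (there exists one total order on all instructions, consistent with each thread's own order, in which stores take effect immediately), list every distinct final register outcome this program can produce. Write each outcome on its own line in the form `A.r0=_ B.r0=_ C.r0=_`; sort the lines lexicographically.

outcome vector order: (A.r0,B.r0,C.r0)
|SC outcomes| = 7

A.r0=0 B.r0=0 C.r0=1
A.r0=0 B.r0=1 C.r0=1
A.r0=0 B.r0=1 C.r0=2
A.r0=1 B.r0=0 C.r0=1
A.r0=1 B.r0=0 C.r0=2
A.r0=1 B.r0=1 C.r0=1
A.r0=1 B.r0=1 C.r0=2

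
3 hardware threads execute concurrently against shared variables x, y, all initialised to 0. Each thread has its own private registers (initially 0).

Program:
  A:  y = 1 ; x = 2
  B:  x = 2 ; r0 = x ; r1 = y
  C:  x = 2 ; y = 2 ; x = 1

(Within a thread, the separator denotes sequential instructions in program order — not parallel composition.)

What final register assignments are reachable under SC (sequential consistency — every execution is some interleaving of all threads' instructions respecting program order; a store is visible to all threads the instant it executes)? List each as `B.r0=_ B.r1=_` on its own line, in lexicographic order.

B.r0=1 B.r1=1
B.r0=1 B.r1=2
B.r0=2 B.r1=0
B.r0=2 B.r1=1
B.r0=2 B.r1=2

outcome vector order: (B.r0,B.r1)
|SC outcomes| = 5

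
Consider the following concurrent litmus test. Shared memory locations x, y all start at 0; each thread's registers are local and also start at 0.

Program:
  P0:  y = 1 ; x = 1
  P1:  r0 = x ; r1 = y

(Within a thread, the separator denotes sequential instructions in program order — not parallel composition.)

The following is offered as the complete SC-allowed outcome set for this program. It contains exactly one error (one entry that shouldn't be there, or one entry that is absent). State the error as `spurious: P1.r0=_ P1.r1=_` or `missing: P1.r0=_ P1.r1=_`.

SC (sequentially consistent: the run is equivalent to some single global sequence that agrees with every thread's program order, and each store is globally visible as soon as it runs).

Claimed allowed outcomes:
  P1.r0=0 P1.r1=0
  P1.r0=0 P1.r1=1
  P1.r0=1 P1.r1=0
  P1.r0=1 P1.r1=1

spurious: P1.r0=1 P1.r1=0

outcome vector order: (P1.r0,P1.r1)
under SC → (0,0) (0,1) (1,1)
claimed∖SC = {(1,0)}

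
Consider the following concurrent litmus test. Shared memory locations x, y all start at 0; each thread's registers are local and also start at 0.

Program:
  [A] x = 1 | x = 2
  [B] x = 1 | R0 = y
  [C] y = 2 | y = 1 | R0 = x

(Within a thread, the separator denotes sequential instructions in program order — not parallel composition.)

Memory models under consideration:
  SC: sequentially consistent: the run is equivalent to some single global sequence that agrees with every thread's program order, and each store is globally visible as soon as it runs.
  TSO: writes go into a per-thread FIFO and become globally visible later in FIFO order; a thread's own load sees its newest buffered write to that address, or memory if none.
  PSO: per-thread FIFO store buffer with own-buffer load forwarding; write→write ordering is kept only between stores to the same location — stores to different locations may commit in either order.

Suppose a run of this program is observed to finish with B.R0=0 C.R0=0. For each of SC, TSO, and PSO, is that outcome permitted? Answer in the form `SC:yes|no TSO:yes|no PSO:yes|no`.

SC:no TSO:yes PSO:yes

outcome vector order: (B.R0,C.R0)
under SC → 01; 02; 10; 11; 12; 21; 22
under TSO → 00; 01; 02; 10; 11; 12; 20; 21; 22
under PSO → 00; 01; 02; 10; 11; 12; 20; 21; 22
target 00 ∈ {TSO,PSO}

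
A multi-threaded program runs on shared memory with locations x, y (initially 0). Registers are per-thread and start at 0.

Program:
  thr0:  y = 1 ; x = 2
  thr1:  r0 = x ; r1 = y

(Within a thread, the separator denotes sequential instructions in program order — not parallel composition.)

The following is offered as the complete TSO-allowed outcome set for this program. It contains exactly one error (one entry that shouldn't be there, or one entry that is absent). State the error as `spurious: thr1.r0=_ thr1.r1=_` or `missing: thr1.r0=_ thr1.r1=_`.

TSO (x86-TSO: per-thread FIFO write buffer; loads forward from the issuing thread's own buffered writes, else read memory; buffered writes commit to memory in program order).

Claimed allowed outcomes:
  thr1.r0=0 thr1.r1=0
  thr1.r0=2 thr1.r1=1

outcome vector order: (thr1.r0,thr1.r1)
TSO: 3 outcomes — {00; 01; 21}
TSO∖claimed = {01}

missing: thr1.r0=0 thr1.r1=1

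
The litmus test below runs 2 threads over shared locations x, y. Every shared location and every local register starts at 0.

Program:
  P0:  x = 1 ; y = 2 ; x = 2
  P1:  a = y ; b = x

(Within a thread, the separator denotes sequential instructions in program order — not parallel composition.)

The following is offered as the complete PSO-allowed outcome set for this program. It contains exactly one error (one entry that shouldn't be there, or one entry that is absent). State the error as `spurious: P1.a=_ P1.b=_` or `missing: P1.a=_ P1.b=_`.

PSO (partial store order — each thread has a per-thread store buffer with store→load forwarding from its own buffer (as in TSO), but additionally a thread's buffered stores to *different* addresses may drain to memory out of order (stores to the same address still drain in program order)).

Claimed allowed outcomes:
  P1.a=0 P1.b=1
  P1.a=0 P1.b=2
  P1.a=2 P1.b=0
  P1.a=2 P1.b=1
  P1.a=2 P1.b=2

outcome vector order: (P1.a,P1.b)
[PSO] allowed = {00 01 02 20 21 22}
PSO∖claimed = {00}

missing: P1.a=0 P1.b=0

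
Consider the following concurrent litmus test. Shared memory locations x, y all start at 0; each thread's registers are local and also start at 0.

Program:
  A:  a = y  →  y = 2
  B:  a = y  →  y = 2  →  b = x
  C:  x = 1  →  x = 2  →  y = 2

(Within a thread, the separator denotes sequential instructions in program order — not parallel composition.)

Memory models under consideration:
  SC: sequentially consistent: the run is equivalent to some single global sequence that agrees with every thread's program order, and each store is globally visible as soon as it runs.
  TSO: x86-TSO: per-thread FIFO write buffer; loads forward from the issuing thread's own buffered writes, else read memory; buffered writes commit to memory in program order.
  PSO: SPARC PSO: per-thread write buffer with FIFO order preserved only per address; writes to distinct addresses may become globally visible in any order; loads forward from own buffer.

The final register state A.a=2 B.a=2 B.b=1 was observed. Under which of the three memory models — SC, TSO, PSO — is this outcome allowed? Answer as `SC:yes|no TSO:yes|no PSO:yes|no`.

SC:no TSO:no PSO:yes

outcome vector order: (A.a,B.a,B.b)
SC (10): 000 001 002 020 021 022 200 201 202 222
TSO (10): 000 001 002 020 021 022 200 201 202 222
PSO (12): 000 001 002 020 021 022 200 201 202 220 221 222
target 221 ∈ {PSO}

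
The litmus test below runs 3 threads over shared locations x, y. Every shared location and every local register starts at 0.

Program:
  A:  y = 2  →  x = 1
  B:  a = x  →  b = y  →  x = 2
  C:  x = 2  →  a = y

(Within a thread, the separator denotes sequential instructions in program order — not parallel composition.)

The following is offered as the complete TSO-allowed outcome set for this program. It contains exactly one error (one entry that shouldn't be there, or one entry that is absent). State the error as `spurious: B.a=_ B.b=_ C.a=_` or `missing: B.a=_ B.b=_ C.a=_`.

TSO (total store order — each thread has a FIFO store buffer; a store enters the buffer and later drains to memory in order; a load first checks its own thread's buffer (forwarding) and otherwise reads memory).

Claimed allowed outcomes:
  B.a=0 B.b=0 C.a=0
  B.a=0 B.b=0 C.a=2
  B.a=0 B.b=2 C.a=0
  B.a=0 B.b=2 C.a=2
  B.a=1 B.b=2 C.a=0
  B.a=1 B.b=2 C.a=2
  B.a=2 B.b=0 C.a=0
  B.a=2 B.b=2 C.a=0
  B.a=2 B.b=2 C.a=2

missing: B.a=2 B.b=0 C.a=2

outcome vector order: (B.a,B.b,C.a)
under TSO → 0/0/0 0/0/2 0/2/0 0/2/2 1/2/0 1/2/2 2/0/0 2/0/2 2/2/0 2/2/2
TSO∖claimed = {2/0/2}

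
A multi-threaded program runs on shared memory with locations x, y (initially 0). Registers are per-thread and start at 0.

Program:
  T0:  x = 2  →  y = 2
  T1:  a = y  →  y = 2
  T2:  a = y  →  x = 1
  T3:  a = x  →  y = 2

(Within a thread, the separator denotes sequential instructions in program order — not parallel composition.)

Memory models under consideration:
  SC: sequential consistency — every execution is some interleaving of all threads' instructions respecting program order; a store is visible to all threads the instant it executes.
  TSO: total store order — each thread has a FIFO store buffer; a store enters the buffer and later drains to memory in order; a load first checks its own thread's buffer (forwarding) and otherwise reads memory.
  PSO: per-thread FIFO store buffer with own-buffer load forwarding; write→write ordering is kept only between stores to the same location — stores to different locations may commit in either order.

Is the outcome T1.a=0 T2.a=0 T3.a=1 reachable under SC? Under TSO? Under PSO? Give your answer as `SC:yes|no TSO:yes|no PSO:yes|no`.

SC:yes TSO:yes PSO:yes

outcome vector order: (T1.a,T2.a,T3.a)
under SC → (0,0,0); (0,0,1); (0,0,2); (0,2,0); (0,2,1); (0,2,2); (2,0,0); (2,0,1); (2,0,2); (2,2,0); (2,2,1); (2,2,2)
under TSO → (0,0,0); (0,0,1); (0,0,2); (0,2,0); (0,2,1); (0,2,2); (2,0,0); (2,0,1); (2,0,2); (2,2,0); (2,2,1); (2,2,2)
under PSO → (0,0,0); (0,0,1); (0,0,2); (0,2,0); (0,2,1); (0,2,2); (2,0,0); (2,0,1); (2,0,2); (2,2,0); (2,2,1); (2,2,2)
target (0,0,1) ∈ {SC,TSO,PSO}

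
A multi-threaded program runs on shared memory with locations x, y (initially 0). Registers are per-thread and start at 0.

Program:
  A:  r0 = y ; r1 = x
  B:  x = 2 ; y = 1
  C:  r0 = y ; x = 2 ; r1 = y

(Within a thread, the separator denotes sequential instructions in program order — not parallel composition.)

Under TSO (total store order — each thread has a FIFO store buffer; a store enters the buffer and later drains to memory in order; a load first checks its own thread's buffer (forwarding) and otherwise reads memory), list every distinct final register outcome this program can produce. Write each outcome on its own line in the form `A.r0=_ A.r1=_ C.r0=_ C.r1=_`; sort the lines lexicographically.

outcome vector order: (A.r0,A.r1,C.r0,C.r1)
|TSO outcomes| = 9

A.r0=0 A.r1=0 C.r0=0 C.r1=0
A.r0=0 A.r1=0 C.r0=0 C.r1=1
A.r0=0 A.r1=0 C.r0=1 C.r1=1
A.r0=0 A.r1=2 C.r0=0 C.r1=0
A.r0=0 A.r1=2 C.r0=0 C.r1=1
A.r0=0 A.r1=2 C.r0=1 C.r1=1
A.r0=1 A.r1=2 C.r0=0 C.r1=0
A.r0=1 A.r1=2 C.r0=0 C.r1=1
A.r0=1 A.r1=2 C.r0=1 C.r1=1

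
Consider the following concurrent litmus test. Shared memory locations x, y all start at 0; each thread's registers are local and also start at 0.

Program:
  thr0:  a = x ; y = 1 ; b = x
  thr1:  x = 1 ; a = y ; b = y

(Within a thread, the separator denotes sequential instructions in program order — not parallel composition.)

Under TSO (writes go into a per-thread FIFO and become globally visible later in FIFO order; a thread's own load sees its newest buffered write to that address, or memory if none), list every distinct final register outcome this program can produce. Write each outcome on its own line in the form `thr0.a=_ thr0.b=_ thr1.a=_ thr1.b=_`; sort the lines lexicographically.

outcome vector order: (thr0.a,thr0.b,thr1.a,thr1.b)
|TSO outcomes| = 9

thr0.a=0 thr0.b=0 thr1.a=0 thr1.b=0
thr0.a=0 thr0.b=0 thr1.a=0 thr1.b=1
thr0.a=0 thr0.b=0 thr1.a=1 thr1.b=1
thr0.a=0 thr0.b=1 thr1.a=0 thr1.b=0
thr0.a=0 thr0.b=1 thr1.a=0 thr1.b=1
thr0.a=0 thr0.b=1 thr1.a=1 thr1.b=1
thr0.a=1 thr0.b=1 thr1.a=0 thr1.b=0
thr0.a=1 thr0.b=1 thr1.a=0 thr1.b=1
thr0.a=1 thr0.b=1 thr1.a=1 thr1.b=1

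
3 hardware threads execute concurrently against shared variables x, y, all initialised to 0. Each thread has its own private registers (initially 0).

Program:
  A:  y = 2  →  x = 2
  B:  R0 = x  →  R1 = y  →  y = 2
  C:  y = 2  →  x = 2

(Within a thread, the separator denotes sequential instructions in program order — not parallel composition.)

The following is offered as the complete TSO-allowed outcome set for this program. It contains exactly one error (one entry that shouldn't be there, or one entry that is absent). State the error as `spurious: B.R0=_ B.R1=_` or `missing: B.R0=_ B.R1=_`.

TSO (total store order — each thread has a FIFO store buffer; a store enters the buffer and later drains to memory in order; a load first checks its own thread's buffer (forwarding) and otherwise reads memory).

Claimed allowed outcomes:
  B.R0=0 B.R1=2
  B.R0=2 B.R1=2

outcome vector order: (B.R0,B.R1)
TSO (3): (0,0); (0,2); (2,2)
TSO∖claimed = {(0,0)}

missing: B.R0=0 B.R1=0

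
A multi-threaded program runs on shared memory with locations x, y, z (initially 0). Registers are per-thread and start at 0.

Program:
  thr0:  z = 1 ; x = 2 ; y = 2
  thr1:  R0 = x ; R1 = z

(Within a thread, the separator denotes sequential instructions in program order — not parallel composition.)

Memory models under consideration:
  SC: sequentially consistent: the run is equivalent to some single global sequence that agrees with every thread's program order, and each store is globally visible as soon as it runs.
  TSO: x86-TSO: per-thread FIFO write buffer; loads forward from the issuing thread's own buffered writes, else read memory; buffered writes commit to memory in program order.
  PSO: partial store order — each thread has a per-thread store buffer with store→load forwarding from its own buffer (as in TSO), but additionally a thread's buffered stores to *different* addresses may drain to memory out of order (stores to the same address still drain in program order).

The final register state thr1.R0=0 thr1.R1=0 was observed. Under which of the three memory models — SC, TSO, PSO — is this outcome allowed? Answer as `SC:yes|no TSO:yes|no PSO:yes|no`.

outcome vector order: (thr1.R0,thr1.R1)
[SC] allowed = {00; 01; 21}
[TSO] allowed = {00; 01; 21}
[PSO] allowed = {00; 01; 20; 21}
target 00 ∈ {SC,TSO,PSO}

SC:yes TSO:yes PSO:yes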